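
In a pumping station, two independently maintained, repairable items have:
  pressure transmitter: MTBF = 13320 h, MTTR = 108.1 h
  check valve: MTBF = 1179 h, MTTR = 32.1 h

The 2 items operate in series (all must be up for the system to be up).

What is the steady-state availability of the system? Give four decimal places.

A(pressure transmitter) = MTBF/(MTBF+MTTR) = 13320/(13320+108.1) = 0.991950
A(check valve) = MTBF/(MTBF+MTTR) = 1179/(1179+32.1) = 0.973495
Series availability: 0.991950 × 0.973495 = 0.9657

0.9657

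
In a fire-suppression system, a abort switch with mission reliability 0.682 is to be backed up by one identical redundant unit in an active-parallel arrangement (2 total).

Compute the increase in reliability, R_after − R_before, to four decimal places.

0.2169

R_before = 0.682
R_after = 1 − (1 − 0.682)^2 = 0.8989
ΔR = 0.8989 − 0.682 = 0.2169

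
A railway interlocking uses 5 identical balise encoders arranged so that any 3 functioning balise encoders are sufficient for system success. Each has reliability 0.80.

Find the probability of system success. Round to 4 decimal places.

0.9421

R = Σ_{i=3}^{5} C(5,i) p^i (1−p)^{5−i} with p = 0.80
C(5,3)·0.80^3·0.20^2 = 0.204800
C(5,4)·0.80^4·0.20^1 = 0.409600
C(5,5)·0.80^5·0.20^0 = 0.327680
Sum = 0.9421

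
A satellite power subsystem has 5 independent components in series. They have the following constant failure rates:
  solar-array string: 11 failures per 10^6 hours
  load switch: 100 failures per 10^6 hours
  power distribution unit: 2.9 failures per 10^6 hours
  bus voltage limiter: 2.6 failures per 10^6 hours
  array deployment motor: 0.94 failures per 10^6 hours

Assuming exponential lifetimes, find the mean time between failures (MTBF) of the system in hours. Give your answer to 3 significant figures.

Series of exponential components: λ_sys = Σ λ_i
λ_sys = 0.000011 + 0.00010 + 0.0000029 + 0.0000026 + 0.00000094 = 1.1744e-04 /h
MTBF = 1 / λ_sys = 8510 h

8510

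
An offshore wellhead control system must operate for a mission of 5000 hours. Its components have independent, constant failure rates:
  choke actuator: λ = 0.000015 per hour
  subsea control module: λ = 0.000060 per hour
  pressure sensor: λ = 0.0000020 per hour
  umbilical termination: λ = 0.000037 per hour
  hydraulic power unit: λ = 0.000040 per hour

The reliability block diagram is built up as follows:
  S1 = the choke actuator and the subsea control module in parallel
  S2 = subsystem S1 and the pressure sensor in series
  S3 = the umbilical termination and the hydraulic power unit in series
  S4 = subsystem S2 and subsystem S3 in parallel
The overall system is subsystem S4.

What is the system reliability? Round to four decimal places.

R(choke actuator) = exp(−0.000015 × 5000) = 0.927743
R(subsea control module) = exp(−0.000060 × 5000) = 0.740818
R(pressure sensor) = exp(−0.0000020 × 5000) = 0.990050
R(umbilical termination) = exp(−0.000037 × 5000) = 0.831104
R(hydraulic power unit) = exp(−0.000040 × 5000) = 0.818731
Parallel (choke actuator and subsea control module): 1 − (1 − 0.927743)(1 − 0.740818) = 0.981272
Series ([0.981272] and pressure sensor): 0.981272 × 0.990050 = 0.971508
Series (umbilical termination and hydraulic power unit): 0.831104 × 0.818731 = 0.680451
Parallel ([0.971508] and [0.680451]): 1 − (1 − 0.971508)(1 − 0.680451) = 0.9909

0.9909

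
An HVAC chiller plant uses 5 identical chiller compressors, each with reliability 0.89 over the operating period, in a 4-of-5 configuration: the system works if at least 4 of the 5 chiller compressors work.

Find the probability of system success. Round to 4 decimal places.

R = Σ_{i=4}^{5} C(5,i) p^i (1−p)^{5−i} with p = 0.89
C(5,4)·0.89^4·0.11^1 = 0.345082
C(5,5)·0.89^5·0.11^0 = 0.558406
Sum = 0.9035

0.9035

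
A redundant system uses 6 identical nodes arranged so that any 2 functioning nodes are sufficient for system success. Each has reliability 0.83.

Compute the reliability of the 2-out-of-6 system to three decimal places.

0.999

R = Σ_{i=2}^{6} C(6,i) p^i (1−p)^{6−i} with p = 0.83
C(6,2)·0.83^2·0.17^4 = 0.00863
C(6,3)·0.83^3·0.17^3 = 0.05618
C(6,4)·0.83^4·0.17^2 = 0.20573
C(6,5)·0.83^5·0.17^1 = 0.40178
C(6,6)·0.83^6·0.17^0 = 0.32694
Sum = 0.999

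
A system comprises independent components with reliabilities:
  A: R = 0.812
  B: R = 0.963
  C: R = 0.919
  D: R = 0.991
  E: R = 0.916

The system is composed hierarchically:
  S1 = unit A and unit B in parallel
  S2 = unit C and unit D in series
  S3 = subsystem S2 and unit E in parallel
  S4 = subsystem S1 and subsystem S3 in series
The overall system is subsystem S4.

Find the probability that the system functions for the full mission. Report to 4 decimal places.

Parallel (A and B): 1 − (1 − 0.812000)(1 − 0.963000) = 0.993044
Series (C and D): 0.919000 × 0.991000 = 0.910729
Parallel ([0.910729] and E): 1 − (1 − 0.910729)(1 − 0.916000) = 0.992501
Series ([0.993044] and [0.992501]): 0.993044 × 0.992501 = 0.9856

0.9856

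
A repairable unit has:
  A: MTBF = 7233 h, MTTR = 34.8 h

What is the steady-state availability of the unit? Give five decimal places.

A(A) = MTBF/(MTBF+MTTR) = 7233/(7233+34.8) = 0.99521

0.99521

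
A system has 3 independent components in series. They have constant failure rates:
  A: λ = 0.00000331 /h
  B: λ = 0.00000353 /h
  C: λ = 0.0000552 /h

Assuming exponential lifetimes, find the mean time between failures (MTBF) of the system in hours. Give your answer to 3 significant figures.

16100

Series of exponential components: λ_sys = Σ λ_i
λ_sys = 0.00000331 + 0.00000353 + 0.0000552 = 6.2040e-05 /h
MTBF = 1 / λ_sys = 16100 h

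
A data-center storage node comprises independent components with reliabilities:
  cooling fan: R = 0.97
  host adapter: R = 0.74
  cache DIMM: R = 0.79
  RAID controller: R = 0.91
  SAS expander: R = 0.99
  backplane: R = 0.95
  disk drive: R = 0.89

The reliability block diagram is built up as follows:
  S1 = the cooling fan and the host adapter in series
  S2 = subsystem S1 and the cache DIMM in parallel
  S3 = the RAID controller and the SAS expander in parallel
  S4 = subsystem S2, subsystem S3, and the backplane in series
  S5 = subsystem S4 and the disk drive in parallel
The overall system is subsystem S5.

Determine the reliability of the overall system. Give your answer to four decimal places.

Series (cooling fan and host adapter): 0.970000 × 0.740000 = 0.717800
Parallel ([0.717800] and cache DIMM): 1 − (1 − 0.717800)(1 − 0.790000) = 0.940738
Parallel (RAID controller and SAS expander): 1 − (1 − 0.910000)(1 − 0.990000) = 0.999100
Series ([0.940738], [0.999100], and backplane): 0.940738 × 0.999100 × 0.950000 = 0.892897
Parallel ([0.892897] and disk drive): 1 − (1 − 0.892897)(1 − 0.890000) = 0.9882

0.9882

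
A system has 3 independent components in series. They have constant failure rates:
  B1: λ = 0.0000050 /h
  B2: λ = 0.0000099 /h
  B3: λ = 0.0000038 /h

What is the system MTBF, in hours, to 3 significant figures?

Series of exponential components: λ_sys = Σ λ_i
λ_sys = 0.0000050 + 0.0000099 + 0.0000038 = 1.8700e-05 /h
MTBF = 1 / λ_sys = 53500 h

53500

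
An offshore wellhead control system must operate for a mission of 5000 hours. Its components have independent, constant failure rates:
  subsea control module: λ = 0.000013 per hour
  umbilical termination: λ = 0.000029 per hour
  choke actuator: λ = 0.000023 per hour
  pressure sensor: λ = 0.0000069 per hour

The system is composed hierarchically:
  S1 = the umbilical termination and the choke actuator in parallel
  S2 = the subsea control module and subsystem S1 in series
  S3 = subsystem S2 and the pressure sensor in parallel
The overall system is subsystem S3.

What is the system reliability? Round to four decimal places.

0.9974

R(subsea control module) = exp(−0.000013 × 5000) = 0.937067
R(umbilical termination) = exp(−0.000029 × 5000) = 0.865022
R(choke actuator) = exp(−0.000023 × 5000) = 0.891366
R(pressure sensor) = exp(−0.0000069 × 5000) = 0.966088
Parallel (umbilical termination and choke actuator): 1 − (1 − 0.865022)(1 − 0.891366) = 0.985337
Series (subsea control module and [0.985337]): 0.937067 × 0.985337 = 0.923327
Parallel ([0.923327] and pressure sensor): 1 − (1 − 0.923327)(1 − 0.966088) = 0.9974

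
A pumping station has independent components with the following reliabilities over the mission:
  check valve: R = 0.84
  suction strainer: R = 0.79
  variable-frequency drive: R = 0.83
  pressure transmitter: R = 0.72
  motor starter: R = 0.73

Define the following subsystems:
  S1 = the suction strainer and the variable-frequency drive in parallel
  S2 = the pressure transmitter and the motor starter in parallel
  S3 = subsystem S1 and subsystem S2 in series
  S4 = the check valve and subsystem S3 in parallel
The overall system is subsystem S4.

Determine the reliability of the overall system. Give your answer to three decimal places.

0.983

Parallel (suction strainer and variable-frequency drive): 1 − (1 − 0.79000)(1 − 0.83000) = 0.96430
Parallel (pressure transmitter and motor starter): 1 − (1 − 0.72000)(1 − 0.73000) = 0.92440
Series ([0.96430] and [0.92440]): 0.96430 × 0.92440 = 0.89140
Parallel (check valve and [0.89140]): 1 − (1 − 0.84000)(1 − 0.89140) = 0.983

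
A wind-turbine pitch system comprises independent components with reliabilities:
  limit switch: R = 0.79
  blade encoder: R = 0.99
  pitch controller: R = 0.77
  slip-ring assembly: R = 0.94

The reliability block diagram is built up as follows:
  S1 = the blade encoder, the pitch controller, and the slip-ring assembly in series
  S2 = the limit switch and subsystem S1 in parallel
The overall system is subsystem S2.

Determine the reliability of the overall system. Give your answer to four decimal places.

0.9405

Series (blade encoder, pitch controller, and slip-ring assembly): 0.990000 × 0.770000 × 0.940000 = 0.716562
Parallel (limit switch and [0.716562]): 1 − (1 − 0.790000)(1 − 0.716562) = 0.9405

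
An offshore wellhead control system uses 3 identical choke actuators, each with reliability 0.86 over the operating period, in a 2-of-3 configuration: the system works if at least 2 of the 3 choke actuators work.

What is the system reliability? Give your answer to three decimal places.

R = Σ_{i=2}^{3} C(3,i) p^i (1−p)^{3−i} with p = 0.86
C(3,2)·0.86^2·0.14^1 = 0.31063
C(3,3)·0.86^3·0.14^0 = 0.63606
Sum = 0.947

0.947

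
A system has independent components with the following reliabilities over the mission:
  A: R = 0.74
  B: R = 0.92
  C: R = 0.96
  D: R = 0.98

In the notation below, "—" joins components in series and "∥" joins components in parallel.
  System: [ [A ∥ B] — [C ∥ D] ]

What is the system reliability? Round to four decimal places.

Parallel (A and B): 1 − (1 − 0.740000)(1 − 0.920000) = 0.979200
Parallel (C and D): 1 − (1 − 0.960000)(1 − 0.980000) = 0.999200
Series ([0.979200] and [0.999200]): 0.979200 × 0.999200 = 0.9784

0.9784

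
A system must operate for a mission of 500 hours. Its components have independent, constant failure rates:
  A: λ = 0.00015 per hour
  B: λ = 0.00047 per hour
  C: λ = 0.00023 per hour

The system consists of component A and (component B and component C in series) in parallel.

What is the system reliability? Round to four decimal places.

R(A) = exp(−0.00015 × 500) = 0.927743
R(B) = exp(−0.00047 × 500) = 0.790571
R(C) = exp(−0.00023 × 500) = 0.891366
Series (B and C): 0.790571 × 0.891366 = 0.704688
Parallel (A and [0.704688]): 1 − (1 − 0.927743)(1 − 0.704688) = 0.9787

0.9787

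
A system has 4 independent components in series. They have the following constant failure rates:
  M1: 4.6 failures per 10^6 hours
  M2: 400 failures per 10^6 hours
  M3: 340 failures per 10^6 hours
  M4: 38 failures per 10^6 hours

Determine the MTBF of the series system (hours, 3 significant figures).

Series of exponential components: λ_sys = Σ λ_i
λ_sys = 0.0000046 + 0.00040 + 0.00034 + 0.000038 = 7.8260e-04 /h
MTBF = 1 / λ_sys = 1280 h

1280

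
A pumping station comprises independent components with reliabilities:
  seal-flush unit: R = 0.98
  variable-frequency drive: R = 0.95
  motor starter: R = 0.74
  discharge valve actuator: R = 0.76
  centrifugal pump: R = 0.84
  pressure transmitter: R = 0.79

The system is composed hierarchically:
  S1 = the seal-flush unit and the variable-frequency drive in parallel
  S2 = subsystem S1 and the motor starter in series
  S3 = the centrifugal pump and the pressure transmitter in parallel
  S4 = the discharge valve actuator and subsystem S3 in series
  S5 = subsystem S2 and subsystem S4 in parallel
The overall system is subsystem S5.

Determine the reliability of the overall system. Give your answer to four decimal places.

Parallel (seal-flush unit and variable-frequency drive): 1 − (1 − 0.980000)(1 − 0.950000) = 0.999000
Series ([0.999000] and motor starter): 0.999000 × 0.740000 = 0.739260
Parallel (centrifugal pump and pressure transmitter): 1 − (1 − 0.840000)(1 − 0.790000) = 0.966400
Series (discharge valve actuator and [0.966400]): 0.760000 × 0.966400 = 0.734464
Parallel ([0.739260] and [0.734464]): 1 − (1 − 0.739260)(1 − 0.734464) = 0.9308

0.9308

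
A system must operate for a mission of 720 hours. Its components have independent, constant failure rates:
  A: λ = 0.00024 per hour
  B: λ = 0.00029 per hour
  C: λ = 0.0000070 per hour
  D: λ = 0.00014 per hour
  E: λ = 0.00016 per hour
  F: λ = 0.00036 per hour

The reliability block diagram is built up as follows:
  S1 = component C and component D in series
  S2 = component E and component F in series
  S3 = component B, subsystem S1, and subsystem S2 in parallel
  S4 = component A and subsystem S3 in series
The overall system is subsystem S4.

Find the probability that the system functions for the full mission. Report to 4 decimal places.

0.8363

R(A) = exp(−0.00024 × 720) = 0.841306
R(B) = exp(−0.00029 × 720) = 0.811558
R(C) = exp(−0.0000070 × 720) = 0.994973
R(D) = exp(−0.00014 × 720) = 0.904114
R(E) = exp(−0.00016 × 720) = 0.891188
R(F) = exp(−0.00036 × 720) = 0.771669
Series (C and D): 0.994973 × 0.904114 = 0.899569
Series (E and F): 0.891188 × 0.771669 = 0.687702
Parallel (B, [0.899569], and [0.687702]): 1 − (1 − 0.811558)(1 − 0.899569)(1 − 0.687702) = 0.994090
Series (A and [0.994090]): 0.841306 × 0.994090 = 0.8363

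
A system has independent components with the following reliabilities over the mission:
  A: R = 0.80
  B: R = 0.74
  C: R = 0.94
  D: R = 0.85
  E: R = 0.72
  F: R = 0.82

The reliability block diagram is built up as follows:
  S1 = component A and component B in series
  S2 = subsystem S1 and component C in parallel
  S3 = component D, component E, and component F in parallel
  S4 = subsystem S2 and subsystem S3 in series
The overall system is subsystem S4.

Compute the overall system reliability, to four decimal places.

0.9681

Series (A and B): 0.800000 × 0.740000 = 0.592000
Parallel ([0.592000] and C): 1 − (1 − 0.592000)(1 − 0.940000) = 0.975520
Parallel (D, E, and F): 1 − (1 − 0.850000)(1 − 0.720000)(1 − 0.820000) = 0.992440
Series ([0.975520] and [0.992440]): 0.975520 × 0.992440 = 0.9681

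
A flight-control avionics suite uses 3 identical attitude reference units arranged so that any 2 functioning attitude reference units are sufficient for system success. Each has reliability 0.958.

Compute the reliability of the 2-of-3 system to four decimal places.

0.9949

R = Σ_{i=2}^{3} C(3,i) p^i (1−p)^{3−i} with p = 0.958
C(3,2)·0.958^2·0.042^1 = 0.115638
C(3,3)·0.958^3·0.042^0 = 0.879218
Sum = 0.9949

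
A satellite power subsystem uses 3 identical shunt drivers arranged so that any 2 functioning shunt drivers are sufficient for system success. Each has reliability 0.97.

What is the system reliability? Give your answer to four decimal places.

R = Σ_{i=2}^{3} C(3,i) p^i (1−p)^{3−i} with p = 0.97
C(3,2)·0.97^2·0.03^1 = 0.084681
C(3,3)·0.97^3·0.03^0 = 0.912673
Sum = 0.9974

0.9974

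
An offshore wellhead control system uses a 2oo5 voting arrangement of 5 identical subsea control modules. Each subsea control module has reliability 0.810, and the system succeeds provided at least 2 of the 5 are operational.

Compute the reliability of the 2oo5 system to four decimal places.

0.9945

R = Σ_{i=2}^{5} C(5,i) p^i (1−p)^{5−i} with p = 0.810
C(5,2)·0.810^2·0.190^3 = 0.045002
C(5,3)·0.810^3·0.190^2 = 0.191850
C(5,4)·0.810^4·0.190^1 = 0.408944
C(5,5)·0.810^5·0.190^0 = 0.348678
Sum = 0.9945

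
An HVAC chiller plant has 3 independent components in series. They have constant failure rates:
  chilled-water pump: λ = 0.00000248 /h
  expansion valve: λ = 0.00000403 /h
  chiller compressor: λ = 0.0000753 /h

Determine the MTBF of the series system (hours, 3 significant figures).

Series of exponential components: λ_sys = Σ λ_i
λ_sys = 0.00000248 + 0.00000403 + 0.0000753 = 8.1810e-05 /h
MTBF = 1 / λ_sys = 12200 h

12200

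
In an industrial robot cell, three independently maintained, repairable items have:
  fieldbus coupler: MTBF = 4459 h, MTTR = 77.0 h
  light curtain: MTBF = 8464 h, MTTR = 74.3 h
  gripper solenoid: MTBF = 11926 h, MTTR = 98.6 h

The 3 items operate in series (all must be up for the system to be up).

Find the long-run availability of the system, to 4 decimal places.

0.9665

A(fieldbus coupler) = MTBF/(MTBF+MTTR) = 4459/(4459+77.0) = 0.983025
A(light curtain) = MTBF/(MTBF+MTTR) = 8464/(8464+74.3) = 0.991298
A(gripper solenoid) = MTBF/(MTBF+MTTR) = 11926/(11926+98.6) = 0.991800
Series availability: 0.983025 × 0.991298 × 0.991800 = 0.9665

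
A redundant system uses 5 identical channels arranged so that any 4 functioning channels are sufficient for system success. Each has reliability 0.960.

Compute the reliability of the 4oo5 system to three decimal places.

0.985

R = Σ_{i=4}^{5} C(5,i) p^i (1−p)^{5−i} with p = 0.960
C(5,4)·0.960^4·0.040^1 = 0.16987
C(5,5)·0.960^5·0.040^0 = 0.81537
Sum = 0.985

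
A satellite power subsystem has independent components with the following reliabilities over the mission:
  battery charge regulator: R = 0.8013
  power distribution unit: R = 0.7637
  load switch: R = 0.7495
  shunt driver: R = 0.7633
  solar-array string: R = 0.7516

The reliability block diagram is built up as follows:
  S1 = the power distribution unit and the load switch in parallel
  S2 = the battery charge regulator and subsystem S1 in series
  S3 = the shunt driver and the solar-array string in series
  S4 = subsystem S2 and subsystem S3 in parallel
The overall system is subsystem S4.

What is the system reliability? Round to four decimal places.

Parallel (power distribution unit and load switch): 1 − (1 − 0.763700)(1 − 0.749500) = 0.940807
Series (battery charge regulator and [0.940807]): 0.801300 × 0.940807 = 0.753869
Series (shunt driver and solar-array string): 0.763300 × 0.751600 = 0.573696
Parallel ([0.753869] and [0.573696]): 1 − (1 − 0.753869)(1 − 0.573696) = 0.8951

0.8951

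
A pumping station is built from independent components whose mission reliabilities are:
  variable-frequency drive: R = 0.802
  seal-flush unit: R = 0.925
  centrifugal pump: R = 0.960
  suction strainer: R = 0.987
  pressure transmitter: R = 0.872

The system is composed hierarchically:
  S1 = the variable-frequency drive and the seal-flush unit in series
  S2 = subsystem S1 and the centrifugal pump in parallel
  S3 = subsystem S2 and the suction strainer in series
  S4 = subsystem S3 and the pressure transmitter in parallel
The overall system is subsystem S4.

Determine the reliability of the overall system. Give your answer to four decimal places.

Series (variable-frequency drive and seal-flush unit): 0.802000 × 0.925000 = 0.741850
Parallel ([0.741850] and centrifugal pump): 1 − (1 − 0.741850)(1 − 0.960000) = 0.989674
Series ([0.989674] and suction strainer): 0.989674 × 0.987000 = 0.976808
Parallel ([0.976808] and pressure transmitter): 1 − (1 − 0.976808)(1 − 0.872000) = 0.9970

0.9970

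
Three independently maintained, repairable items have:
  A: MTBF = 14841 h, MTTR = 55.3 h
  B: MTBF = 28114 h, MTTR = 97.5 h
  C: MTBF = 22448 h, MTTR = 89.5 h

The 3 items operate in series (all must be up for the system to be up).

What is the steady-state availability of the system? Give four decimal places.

0.9889

A(A) = MTBF/(MTBF+MTTR) = 14841/(14841+55.3) = 0.996288
A(B) = MTBF/(MTBF+MTTR) = 28114/(28114+97.5) = 0.996544
A(C) = MTBF/(MTBF+MTTR) = 22448/(22448+89.5) = 0.996029
Series availability: 0.996288 × 0.996544 × 0.996029 = 0.9889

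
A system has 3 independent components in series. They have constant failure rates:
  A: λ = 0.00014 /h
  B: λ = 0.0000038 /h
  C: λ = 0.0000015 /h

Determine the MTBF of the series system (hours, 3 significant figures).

Series of exponential components: λ_sys = Σ λ_i
λ_sys = 0.00014 + 0.0000038 + 0.0000015 = 1.4530e-04 /h
MTBF = 1 / λ_sys = 6880 h

6880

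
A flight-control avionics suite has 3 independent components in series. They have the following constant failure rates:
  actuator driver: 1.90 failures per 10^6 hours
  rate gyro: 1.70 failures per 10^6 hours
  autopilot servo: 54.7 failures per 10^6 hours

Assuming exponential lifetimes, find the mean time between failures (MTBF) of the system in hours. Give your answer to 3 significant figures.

Series of exponential components: λ_sys = Σ λ_i
λ_sys = 0.00000190 + 0.00000170 + 0.0000547 = 5.8300e-05 /h
MTBF = 1 / λ_sys = 17200 h

17200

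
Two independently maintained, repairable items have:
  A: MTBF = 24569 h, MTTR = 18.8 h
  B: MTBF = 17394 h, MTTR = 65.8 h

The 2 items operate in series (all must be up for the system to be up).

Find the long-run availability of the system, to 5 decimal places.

A(A) = MTBF/(MTBF+MTTR) = 24569/(24569+18.8) = 0.999235
A(B) = MTBF/(MTBF+MTTR) = 17394/(17394+65.8) = 0.996231
Series availability: 0.999235 × 0.996231 = 0.99547

0.99547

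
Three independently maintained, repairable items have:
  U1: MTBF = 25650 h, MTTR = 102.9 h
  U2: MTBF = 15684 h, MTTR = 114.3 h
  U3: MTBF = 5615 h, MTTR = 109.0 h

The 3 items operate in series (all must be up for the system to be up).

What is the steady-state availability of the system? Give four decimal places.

A(U1) = MTBF/(MTBF+MTTR) = 25650/(25650+102.9) = 0.996004
A(U2) = MTBF/(MTBF+MTTR) = 15684/(15684+114.3) = 0.992765
A(U3) = MTBF/(MTBF+MTTR) = 5615/(5615+109.0) = 0.980957
Series availability: 0.996004 × 0.992765 × 0.980957 = 0.9700

0.9700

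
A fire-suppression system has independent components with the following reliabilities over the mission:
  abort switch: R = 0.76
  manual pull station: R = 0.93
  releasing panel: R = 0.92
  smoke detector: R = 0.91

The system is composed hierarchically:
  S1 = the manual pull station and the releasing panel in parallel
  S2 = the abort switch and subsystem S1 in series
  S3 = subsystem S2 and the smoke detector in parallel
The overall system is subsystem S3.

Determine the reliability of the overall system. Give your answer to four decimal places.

0.9780

Parallel (manual pull station and releasing panel): 1 − (1 − 0.930000)(1 − 0.920000) = 0.994400
Series (abort switch and [0.994400]): 0.760000 × 0.994400 = 0.755744
Parallel ([0.755744] and smoke detector): 1 − (1 − 0.755744)(1 − 0.910000) = 0.9780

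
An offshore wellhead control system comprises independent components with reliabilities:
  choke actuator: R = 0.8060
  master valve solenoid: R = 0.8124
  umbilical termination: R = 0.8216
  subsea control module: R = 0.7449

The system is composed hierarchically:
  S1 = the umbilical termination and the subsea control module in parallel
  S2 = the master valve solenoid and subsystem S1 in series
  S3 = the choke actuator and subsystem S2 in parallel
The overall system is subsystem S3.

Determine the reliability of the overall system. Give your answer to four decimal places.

0.9564

Parallel (umbilical termination and subsea control module): 1 − (1 − 0.821600)(1 − 0.744900) = 0.954490
Series (master valve solenoid and [0.954490]): 0.812400 × 0.954490 = 0.775428
Parallel (choke actuator and [0.775428]): 1 − (1 − 0.806000)(1 − 0.775428) = 0.9564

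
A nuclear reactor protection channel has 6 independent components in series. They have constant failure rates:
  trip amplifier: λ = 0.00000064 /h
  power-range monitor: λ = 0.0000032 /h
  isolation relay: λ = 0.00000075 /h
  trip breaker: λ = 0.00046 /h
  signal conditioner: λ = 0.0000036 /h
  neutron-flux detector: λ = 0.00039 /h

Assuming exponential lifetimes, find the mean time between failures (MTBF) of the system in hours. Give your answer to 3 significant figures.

1170

Series of exponential components: λ_sys = Σ λ_i
λ_sys = 0.00000064 + 0.0000032 + 0.00000075 + 0.00046 + 0.0000036 + 0.00039 = 8.5819e-04 /h
MTBF = 1 / λ_sys = 1170 h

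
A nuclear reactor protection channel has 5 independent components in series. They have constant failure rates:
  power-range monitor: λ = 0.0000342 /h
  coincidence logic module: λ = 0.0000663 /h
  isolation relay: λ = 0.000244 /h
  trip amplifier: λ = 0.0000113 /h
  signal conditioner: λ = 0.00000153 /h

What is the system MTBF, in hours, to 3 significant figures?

Series of exponential components: λ_sys = Σ λ_i
λ_sys = 0.0000342 + 0.0000663 + 0.000244 + 0.0000113 + 0.00000153 = 3.5733e-04 /h
MTBF = 1 / λ_sys = 2800 h

2800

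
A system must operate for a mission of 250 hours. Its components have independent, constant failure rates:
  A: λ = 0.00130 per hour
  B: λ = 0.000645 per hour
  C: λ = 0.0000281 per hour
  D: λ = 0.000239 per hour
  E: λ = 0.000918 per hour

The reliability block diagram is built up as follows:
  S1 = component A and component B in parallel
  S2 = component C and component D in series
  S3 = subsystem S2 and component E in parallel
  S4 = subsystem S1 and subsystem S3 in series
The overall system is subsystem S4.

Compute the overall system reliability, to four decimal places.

R(A) = exp(−0.00130 × 250) = 0.722527
R(B) = exp(−0.000645 × 250) = 0.851079
R(C) = exp(−0.0000281 × 250) = 0.993000
R(D) = exp(−0.000239 × 250) = 0.942000
R(E) = exp(−0.000918 × 250) = 0.794931
Parallel (A and B): 1 − (1 − 0.722527)(1 − 0.851079) = 0.958678
Series (C and D): 0.993000 × 0.942000 = 0.935406
Parallel ([0.935406] and E): 1 − (1 − 0.935406)(1 − 0.794931) = 0.986754
Series ([0.958678] and [0.986754]): 0.958678 × 0.986754 = 0.9460

0.9460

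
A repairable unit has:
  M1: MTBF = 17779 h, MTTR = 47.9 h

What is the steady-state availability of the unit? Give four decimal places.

A(M1) = MTBF/(MTBF+MTTR) = 17779/(17779+47.9) = 0.9973

0.9973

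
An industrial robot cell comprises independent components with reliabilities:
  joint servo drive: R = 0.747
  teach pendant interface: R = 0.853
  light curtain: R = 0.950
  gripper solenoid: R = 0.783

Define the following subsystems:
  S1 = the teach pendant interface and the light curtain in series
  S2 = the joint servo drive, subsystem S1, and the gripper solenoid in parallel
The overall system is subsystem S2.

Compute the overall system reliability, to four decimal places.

0.9896

Series (teach pendant interface and light curtain): 0.853000 × 0.950000 = 0.810350
Parallel (joint servo drive, [0.810350], and gripper solenoid): 1 − (1 − 0.747000)(1 − 0.810350)(1 − 0.783000) = 0.9896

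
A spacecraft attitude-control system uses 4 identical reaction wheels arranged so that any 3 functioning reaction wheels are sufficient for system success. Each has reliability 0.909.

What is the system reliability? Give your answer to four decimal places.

0.9561

R = Σ_{i=3}^{4} C(4,i) p^i (1−p)^{4−i} with p = 0.909
C(4,3)·0.909^3·0.091^1 = 0.273397
C(4,4)·0.909^4·0.091^0 = 0.682740
Sum = 0.9561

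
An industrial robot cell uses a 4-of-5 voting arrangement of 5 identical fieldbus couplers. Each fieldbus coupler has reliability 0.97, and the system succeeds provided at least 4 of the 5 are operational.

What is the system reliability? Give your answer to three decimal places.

R = Σ_{i=4}^{5} C(5,i) p^i (1−p)^{5−i} with p = 0.97
C(5,4)·0.97^4·0.03^1 = 0.13279
C(5,5)·0.97^5·0.03^0 = 0.85873
Sum = 0.992

0.992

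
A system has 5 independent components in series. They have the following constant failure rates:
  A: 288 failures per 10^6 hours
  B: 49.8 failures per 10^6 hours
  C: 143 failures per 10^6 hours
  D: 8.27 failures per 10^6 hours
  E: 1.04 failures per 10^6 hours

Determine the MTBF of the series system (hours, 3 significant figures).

2040

Series of exponential components: λ_sys = Σ λ_i
λ_sys = 0.000288 + 0.0000498 + 0.000143 + 0.00000827 + 0.00000104 = 4.9011e-04 /h
MTBF = 1 / λ_sys = 2040 h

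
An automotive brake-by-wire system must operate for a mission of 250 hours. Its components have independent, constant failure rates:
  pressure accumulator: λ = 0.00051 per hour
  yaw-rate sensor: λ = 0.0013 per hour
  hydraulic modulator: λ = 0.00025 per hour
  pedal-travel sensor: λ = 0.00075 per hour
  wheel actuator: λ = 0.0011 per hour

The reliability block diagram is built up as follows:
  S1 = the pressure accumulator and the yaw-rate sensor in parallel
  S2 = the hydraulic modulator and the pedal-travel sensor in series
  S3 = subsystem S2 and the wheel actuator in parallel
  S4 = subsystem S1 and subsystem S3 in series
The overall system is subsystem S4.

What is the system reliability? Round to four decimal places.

0.9154

R(pressure accumulator) = exp(−0.00051 × 250) = 0.880293
R(yaw-rate sensor) = exp(−0.0013 × 250) = 0.722527
R(hydraulic modulator) = exp(−0.00025 × 250) = 0.939413
R(pedal-travel sensor) = exp(−0.00075 × 250) = 0.829029
R(wheel actuator) = exp(−0.0011 × 250) = 0.759572
Parallel (pressure accumulator and yaw-rate sensor): 1 − (1 − 0.880293)(1 − 0.722527) = 0.966785
Series (hydraulic modulator and pedal-travel sensor): 0.939413 × 0.829029 = 0.778801
Parallel ([0.778801] and wheel actuator): 1 − (1 − 0.778801)(1 − 0.759572) = 0.946818
Series ([0.966785] and [0.946818]): 0.966785 × 0.946818 = 0.9154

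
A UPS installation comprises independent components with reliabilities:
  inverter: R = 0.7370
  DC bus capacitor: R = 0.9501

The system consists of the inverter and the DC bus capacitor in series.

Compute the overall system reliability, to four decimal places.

Series (inverter and DC bus capacitor): 0.737000 × 0.950100 = 0.7002

0.7002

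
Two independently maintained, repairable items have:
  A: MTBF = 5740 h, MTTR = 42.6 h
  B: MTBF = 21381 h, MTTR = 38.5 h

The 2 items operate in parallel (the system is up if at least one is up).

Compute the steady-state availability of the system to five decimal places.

0.99999

A(A) = MTBF/(MTBF+MTTR) = 5740/(5740+42.6) = 0.992633
A(B) = MTBF/(MTBF+MTTR) = 21381/(21381+38.5) = 0.998203
Parallel availability: 1 − (1 − 0.992633)(1 − 0.998203) = 0.99999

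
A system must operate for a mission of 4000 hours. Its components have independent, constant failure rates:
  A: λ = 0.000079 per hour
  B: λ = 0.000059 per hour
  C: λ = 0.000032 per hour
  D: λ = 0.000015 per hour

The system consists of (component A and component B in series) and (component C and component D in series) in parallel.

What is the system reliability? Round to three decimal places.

R(A) = exp(−0.000079 × 4000) = 0.72906
R(B) = exp(−0.000059 × 4000) = 0.78978
R(C) = exp(−0.000032 × 4000) = 0.87985
R(D) = exp(−0.000015 × 4000) = 0.94176
Series (A and B): 0.72906 × 0.78978 = 0.57580
Series (C and D): 0.87985 × 0.94176 = 0.82861
Parallel ([0.57580] and [0.82861]): 1 − (1 − 0.57580)(1 − 0.82861) = 0.927

0.927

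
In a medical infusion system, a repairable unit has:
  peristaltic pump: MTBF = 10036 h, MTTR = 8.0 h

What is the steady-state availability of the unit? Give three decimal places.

0.999

A(peristaltic pump) = MTBF/(MTBF+MTTR) = 10036/(10036+8.0) = 0.999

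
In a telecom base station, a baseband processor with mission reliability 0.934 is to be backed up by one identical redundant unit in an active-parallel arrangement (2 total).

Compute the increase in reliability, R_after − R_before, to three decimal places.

0.062

R_before = 0.934
R_after = 1 − (1 − 0.934)^2 = 0.996
ΔR = 0.996 − 0.934 = 0.062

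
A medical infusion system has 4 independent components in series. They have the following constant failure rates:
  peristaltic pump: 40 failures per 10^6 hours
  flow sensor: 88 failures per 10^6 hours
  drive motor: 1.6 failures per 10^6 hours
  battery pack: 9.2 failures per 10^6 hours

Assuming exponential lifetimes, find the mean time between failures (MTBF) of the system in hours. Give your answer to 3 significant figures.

7200

Series of exponential components: λ_sys = Σ λ_i
λ_sys = 0.000040 + 0.000088 + 0.0000016 + 0.0000092 = 1.3880e-04 /h
MTBF = 1 / λ_sys = 7200 h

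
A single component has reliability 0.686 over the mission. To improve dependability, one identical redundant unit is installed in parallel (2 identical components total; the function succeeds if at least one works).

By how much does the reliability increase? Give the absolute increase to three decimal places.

R_before = 0.686
R_after = 1 − (1 − 0.686)^2 = 0.901
ΔR = 0.901 − 0.686 = 0.215

0.215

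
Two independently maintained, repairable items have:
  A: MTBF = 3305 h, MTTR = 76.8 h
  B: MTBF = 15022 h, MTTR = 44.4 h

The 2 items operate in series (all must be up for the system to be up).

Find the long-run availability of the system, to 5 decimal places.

0.97441

A(A) = MTBF/(MTBF+MTTR) = 3305/(3305+76.8) = 0.977290
A(B) = MTBF/(MTBF+MTTR) = 15022/(15022+44.4) = 0.997053
Series availability: 0.977290 × 0.997053 = 0.97441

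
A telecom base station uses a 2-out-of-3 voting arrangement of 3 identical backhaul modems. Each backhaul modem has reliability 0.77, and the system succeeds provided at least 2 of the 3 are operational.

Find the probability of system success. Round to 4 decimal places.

0.8656

R = Σ_{i=2}^{3} C(3,i) p^i (1−p)^{3−i} with p = 0.77
C(3,2)·0.77^2·0.23^1 = 0.409101
C(3,3)·0.77^3·0.23^0 = 0.456533
Sum = 0.8656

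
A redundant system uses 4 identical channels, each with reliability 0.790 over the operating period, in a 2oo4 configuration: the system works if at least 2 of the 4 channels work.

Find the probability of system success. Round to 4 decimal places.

0.9688

R = Σ_{i=2}^{4} C(4,i) p^i (1−p)^{4−i} with p = 0.790
C(4,2)·0.790^2·0.210^2 = 0.165137
C(4,3)·0.790^3·0.210^1 = 0.414153
C(4,4)·0.790^4·0.210^0 = 0.389501
Sum = 0.9688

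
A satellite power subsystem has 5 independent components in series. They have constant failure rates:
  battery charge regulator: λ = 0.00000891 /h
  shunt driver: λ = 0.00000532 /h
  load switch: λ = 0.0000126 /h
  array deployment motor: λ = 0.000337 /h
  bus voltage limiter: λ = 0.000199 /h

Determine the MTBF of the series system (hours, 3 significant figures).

1780

Series of exponential components: λ_sys = Σ λ_i
λ_sys = 0.00000891 + 0.00000532 + 0.0000126 + 0.000337 + 0.000199 = 5.6283e-04 /h
MTBF = 1 / λ_sys = 1780 h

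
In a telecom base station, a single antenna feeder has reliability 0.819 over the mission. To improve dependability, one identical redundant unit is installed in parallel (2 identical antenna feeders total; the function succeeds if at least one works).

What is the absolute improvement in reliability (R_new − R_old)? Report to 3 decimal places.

R_before = 0.819
R_after = 1 − (1 − 0.819)^2 = 0.967
ΔR = 0.967 − 0.819 = 0.148

0.148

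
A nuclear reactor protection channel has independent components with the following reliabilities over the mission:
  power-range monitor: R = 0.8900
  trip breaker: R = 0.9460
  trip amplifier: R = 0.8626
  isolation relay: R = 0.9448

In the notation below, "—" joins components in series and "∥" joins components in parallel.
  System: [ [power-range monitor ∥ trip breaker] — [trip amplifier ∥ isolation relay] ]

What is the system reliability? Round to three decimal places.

Parallel (power-range monitor and trip breaker): 1 − (1 − 0.89000)(1 − 0.94600) = 0.99406
Parallel (trip amplifier and isolation relay): 1 − (1 − 0.86260)(1 − 0.94480) = 0.99242
Series ([0.99406] and [0.99242]): 0.99406 × 0.99242 = 0.987

0.987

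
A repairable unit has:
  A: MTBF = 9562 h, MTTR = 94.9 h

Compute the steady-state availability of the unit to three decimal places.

0.990

A(A) = MTBF/(MTBF+MTTR) = 9562/(9562+94.9) = 0.990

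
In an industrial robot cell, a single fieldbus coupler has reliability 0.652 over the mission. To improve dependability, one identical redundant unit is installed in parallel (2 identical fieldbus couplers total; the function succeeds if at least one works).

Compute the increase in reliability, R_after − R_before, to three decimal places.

0.227

R_before = 0.652
R_after = 1 − (1 − 0.652)^2 = 0.879
ΔR = 0.879 − 0.652 = 0.227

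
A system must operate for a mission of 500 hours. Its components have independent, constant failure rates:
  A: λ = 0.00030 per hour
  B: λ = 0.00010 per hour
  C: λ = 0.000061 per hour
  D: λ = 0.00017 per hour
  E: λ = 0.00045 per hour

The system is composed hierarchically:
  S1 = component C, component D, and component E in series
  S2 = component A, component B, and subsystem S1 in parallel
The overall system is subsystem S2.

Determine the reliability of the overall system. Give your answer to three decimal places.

0.998

R(A) = exp(−0.00030 × 500) = 0.86071
R(B) = exp(−0.00010 × 500) = 0.95123
R(C) = exp(−0.000061 × 500) = 0.96996
R(D) = exp(−0.00017 × 500) = 0.91851
R(E) = exp(−0.00045 × 500) = 0.79852
Series (C, D, and E): 0.96996 × 0.91851 × 0.79852 = 0.71142
Parallel (A, B, and [0.71142]): 1 − (1 − 0.86071)(1 − 0.95123)(1 − 0.71142) = 0.998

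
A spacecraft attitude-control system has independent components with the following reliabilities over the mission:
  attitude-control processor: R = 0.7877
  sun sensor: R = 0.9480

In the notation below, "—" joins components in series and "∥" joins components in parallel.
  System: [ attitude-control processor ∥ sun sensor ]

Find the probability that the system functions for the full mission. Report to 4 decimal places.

Parallel (attitude-control processor and sun sensor): 1 − (1 − 0.787700)(1 − 0.948000) = 0.9890

0.9890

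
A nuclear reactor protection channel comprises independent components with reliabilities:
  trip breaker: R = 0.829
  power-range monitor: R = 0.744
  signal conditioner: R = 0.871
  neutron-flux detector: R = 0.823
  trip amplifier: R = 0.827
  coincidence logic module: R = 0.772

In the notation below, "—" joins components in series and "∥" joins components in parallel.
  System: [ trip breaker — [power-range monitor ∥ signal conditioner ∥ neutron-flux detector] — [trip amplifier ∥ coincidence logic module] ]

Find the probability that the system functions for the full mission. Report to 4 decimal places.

Parallel (power-range monitor, signal conditioner, and neutron-flux detector): 1 − (1 − 0.744000)(1 − 0.871000)(1 − 0.823000) = 0.994155
Parallel (trip amplifier and coincidence logic module): 1 − (1 − 0.827000)(1 − 0.772000) = 0.960556
Series (trip breaker, [0.994155], and [0.960556]): 0.829000 × 0.994155 × 0.960556 = 0.7916

0.7916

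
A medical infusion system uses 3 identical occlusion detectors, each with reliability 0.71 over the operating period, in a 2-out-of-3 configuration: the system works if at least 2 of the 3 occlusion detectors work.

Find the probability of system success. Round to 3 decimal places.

R = Σ_{i=2}^{3} C(3,i) p^i (1−p)^{3−i} with p = 0.71
C(3,2)·0.71^2·0.29^1 = 0.43857
C(3,3)·0.71^3·0.29^0 = 0.35791
Sum = 0.796

0.796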